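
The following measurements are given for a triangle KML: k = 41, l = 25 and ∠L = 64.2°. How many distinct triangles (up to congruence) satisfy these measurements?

0

k·sin L = 41·sin(64.2°) ≈ 36.91.
Since l = 25 < 36.91 = k sin L, no triangle exists.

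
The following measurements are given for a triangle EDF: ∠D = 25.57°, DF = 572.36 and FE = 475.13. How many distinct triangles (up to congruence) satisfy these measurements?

DF·sin D = 572.36·sin(25.57°) ≈ 247.
Since DF sin D < FE < DF (247 < 475.13 < 572.36), two triangles exist.

2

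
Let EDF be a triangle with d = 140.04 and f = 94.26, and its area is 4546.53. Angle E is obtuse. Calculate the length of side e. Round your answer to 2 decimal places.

218.25

From area = ½·d·f·sin E, we get sin E = 2·area/(d·f) ≈ 0.68886.
Taking the obtuse solution, ∠E ≈ 136.46°.
Law of cosines then gives e ≈ 218.25.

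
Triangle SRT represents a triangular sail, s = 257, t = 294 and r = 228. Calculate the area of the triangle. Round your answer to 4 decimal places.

area ≈ 28213.0228

Semiperimeter p = (257 + 228 + 294)/2 = 389.5.
Heron's formula: area = √(389.5·132.5·161.5·95.5) ≈ 28213.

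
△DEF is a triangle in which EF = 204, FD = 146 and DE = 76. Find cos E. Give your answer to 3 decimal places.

By the law of cosines, cos E = (DE² + EF² − FD²) / (2·DE·EF) ≈ 0.84094, so ∠E ≈ 32.76°.

0.841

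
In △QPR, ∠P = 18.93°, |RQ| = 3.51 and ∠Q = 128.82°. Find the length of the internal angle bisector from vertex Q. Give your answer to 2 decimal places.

t_Q ≈ 1.89

The third angle is ∠R = 180° − ∠Q − ∠P = 32.25°.
Law of sines: |PR| = |RQ|·sin Q/sin P ≈ 8.4297.
Law of sines: |QP| = |RQ|·sin R/sin P ≈ 5.7735.
The bisector from Q has length 2·|RQ|·|QP|·cos(∠Q/2)/(|RQ|+|QP|) ≈ 1.8857.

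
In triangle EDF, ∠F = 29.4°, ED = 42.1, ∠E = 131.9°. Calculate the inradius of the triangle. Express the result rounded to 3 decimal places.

6.457

The third angle is ∠D = 180° − ∠F − ∠E = 18.70°.
Law of sines: DF = ED·sin E/sin F ≈ 63.832.
Law of sines: FE = ED·sin D/sin F ≈ 27.496.
Area = ½·ED·DF·sin D ≈ 430.8.
Semiperimeter s = (63.832+27.496+42.1)/2 = 66.714.
Inradius = area/s = 430.8/66.714 ≈ 6.4574.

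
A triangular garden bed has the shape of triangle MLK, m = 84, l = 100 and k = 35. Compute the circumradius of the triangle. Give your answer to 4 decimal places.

By the law of cosines, cos M = (l² + k² − m²) / (2·l·k) ≈ 0.59557, so ∠M ≈ 53.45°.
Circumradius = m/(2 sin M) ≈ 52.284.

52.2842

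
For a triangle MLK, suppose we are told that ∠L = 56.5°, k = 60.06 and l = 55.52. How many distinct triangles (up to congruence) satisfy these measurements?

k·sin L = 60.06·sin(56.5°) ≈ 50.08.
Since k sin L < l < k (50.08 < 55.52 < 60.06), two triangles exist.

2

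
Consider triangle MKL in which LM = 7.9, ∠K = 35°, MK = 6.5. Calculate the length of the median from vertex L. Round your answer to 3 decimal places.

Law of sines: sin L = MK·sin K/LM ≈ 0.47193.
Since LM ≥ MK, only the acute value applies: ∠L ≈ 28.16°.
Then ∠M = 180° − ∠K − ∠L ≈ 116.84°.
Law of sines gives KL = LM·sin M/sin K ≈ 12.289.
Median from L: ½√(2·KL² + 2·LM² − MK²) ≈ 9.806.

m_L ≈ 9.806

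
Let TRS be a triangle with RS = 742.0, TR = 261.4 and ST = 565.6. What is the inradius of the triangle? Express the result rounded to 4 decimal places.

Semiperimeter s = (742 + 565.6 + 261.4)/2 = 784.5.
Heron's formula: area = √(784.5·42.5·218.9·523.1) ≈ 61788.
Inradius = area/s = 61788/784.5 ≈ 78.761.

r ≈ 78.7614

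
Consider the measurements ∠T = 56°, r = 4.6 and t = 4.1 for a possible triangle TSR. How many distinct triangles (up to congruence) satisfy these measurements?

2

r·sin T = 4.6·sin(56°) ≈ 3.814.
Since r sin T < t < r (3.814 < 4.1 < 4.6), two triangles exist.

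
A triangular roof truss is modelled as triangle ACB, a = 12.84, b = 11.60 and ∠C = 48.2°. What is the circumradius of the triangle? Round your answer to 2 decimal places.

By the law of cosines, c² = b² + a² − 2·b·a·cos C = 100.87, so c ≈ 10.044.
Area = ½·b·a·sin C ≈ 55.517.
Circumradius = c/(2 sin C) ≈ 6.7364.

6.74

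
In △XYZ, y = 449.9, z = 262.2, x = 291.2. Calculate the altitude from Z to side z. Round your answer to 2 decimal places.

275.89

Semiperimeter s = (291.2 + 449.9 + 262.2)/2 = 501.65.
Heron's formula: area = √(501.65·210.45·51.75·239.45) ≈ 36169.
The altitude from Z has length 2·area/z ≈ 275.89.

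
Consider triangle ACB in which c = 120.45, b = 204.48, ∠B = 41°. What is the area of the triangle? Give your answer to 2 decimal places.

Law of sines: sin C = c·sin B/b ≈ 0.38645.
Since b ≥ c, only the acute value applies: ∠C ≈ 22.73°.
Then ∠A = 180° − ∠B − ∠C ≈ 116.27°.
Law of sines gives a = b·sin A/sin B ≈ 279.5.
Area = ½·b·c·sin A ≈ 11043.

area ≈ 11043.30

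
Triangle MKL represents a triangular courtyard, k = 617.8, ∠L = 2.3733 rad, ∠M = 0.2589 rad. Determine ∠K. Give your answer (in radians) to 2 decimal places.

∠K ≈ 0.51 rad

The third angle is ∠K = π − ∠L − ∠M = 0.5094 rad.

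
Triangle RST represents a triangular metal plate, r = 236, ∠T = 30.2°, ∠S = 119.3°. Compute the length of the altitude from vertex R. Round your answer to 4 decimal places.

The third angle is ∠R = 180° − ∠S − ∠T = 30.50°.
Law of sines: s = r·sin S/sin R ≈ 405.5.
Law of sines: t = r·sin T/sin R ≈ 233.9.
Area = ½·r·s·sin T ≈ 24069.
The altitude from R has length 2·area/r ≈ 203.98.

h_R ≈ 203.9761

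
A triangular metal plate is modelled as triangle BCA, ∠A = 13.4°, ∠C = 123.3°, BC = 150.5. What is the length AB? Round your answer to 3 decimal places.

The third angle is ∠B = 180° − ∠C − ∠A = 43.30°.
Law of sines: AB = BC·sin C/sin A ≈ 542.78.

542.784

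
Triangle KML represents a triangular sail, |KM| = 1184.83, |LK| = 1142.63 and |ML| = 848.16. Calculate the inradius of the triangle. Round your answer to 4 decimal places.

Semiperimeter s = (848.16 + 1142.6 + 1184.8)/2 = 1587.8.
Heron's formula: area = √(1587.8·739.65·445.18·402.98) ≈ 4.5901e+05.
Inradius = area/s = 4.5901e+05/1587.8 ≈ 289.08.

289.0836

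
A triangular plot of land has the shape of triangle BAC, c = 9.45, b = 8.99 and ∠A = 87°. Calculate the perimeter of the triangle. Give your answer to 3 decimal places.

perimeter ≈ 31.138

By the law of cosines, a² = c² + b² − 2·c·b·cos A = 161.23, so a ≈ 12.698.
Semiperimeter s = (8.99+12.698+9.45)/2 = 15.569.
Perimeter = 8.99 + 12.698 + 9.45 = 31.138.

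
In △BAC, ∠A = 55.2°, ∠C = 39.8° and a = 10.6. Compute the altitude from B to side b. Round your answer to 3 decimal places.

h_B ≈ 6.785

The third angle is ∠B = 180° − ∠A − ∠C = 85.00°.
Law of sines: b = a·sin B/sin A ≈ 12.86.
Law of sines: c = a·sin C/sin A ≈ 8.263.
Area = ½·a·b·sin C ≈ 43.627.
The altitude from B has length 2·area/b ≈ 6.7852.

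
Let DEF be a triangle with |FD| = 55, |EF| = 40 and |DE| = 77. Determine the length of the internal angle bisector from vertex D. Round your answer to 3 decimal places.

62.017

By the law of cosines, cos D = (|FD|² + |DE|² − |EF|²) / (2·|FD|·|DE|) ≈ 0.86824, so ∠D ≈ 0.519 rad.
The bisector from D has length 2·|FD|·|DE|·cos(∠D/2)/(|FD|+|DE|) ≈ 62.017.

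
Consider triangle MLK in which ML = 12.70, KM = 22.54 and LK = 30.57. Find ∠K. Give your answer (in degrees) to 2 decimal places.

By the law of cosines, cos K = (LK² + KM² − ML²) / (2·LK·KM) ≈ 0.92975, so ∠K ≈ 21.60°.

∠K ≈ 21.60°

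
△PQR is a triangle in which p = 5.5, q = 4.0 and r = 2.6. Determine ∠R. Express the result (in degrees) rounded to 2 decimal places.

26.17

By the law of cosines, cos R = (p² + q² − r²) / (2·p·q) ≈ 0.89750, so ∠R ≈ 26.17°.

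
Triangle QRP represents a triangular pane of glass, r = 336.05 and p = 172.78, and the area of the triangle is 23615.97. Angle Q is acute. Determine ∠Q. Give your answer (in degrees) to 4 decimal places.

54.4358

From area = ½·r·p·sin Q, we get sin Q = 2·area/(r·p) ≈ 0.81346.
Taking the acute solution, ∠Q ≈ 54.44°.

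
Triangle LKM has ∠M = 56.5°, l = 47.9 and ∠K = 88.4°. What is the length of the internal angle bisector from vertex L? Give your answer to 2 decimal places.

The third angle is ∠L = 180° − ∠K − ∠M = 35.10°.
Law of sines: k = l·sin K/sin L ≈ 83.271.
Law of sines: m = l·sin M/sin L ≈ 69.466.
The bisector from L has length 2·k·m·cos(∠L/2)/(k+m) ≈ 72.219.

t_L ≈ 72.22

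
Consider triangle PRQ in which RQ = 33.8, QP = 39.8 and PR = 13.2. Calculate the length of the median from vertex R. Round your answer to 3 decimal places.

Median from R: ½√(2·PR² + 2·RQ² − QP²) ≈ 16.197.

16.197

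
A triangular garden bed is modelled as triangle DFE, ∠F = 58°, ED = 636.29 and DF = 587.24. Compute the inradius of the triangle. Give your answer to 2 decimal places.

Law of sines: sin E = DF·sin F/ED ≈ 0.78267.
Since ED ≥ DF, only the acute value applies: ∠E ≈ 51.51°.
Then ∠D = 180° − ∠F − ∠E ≈ 70.49°.
Law of sines gives FE = ED·sin D/sin F ≈ 707.24.
Area = ½·ED·DF·sin D ≈ 1.761e+05.
Semiperimeter s = (707.24+636.29+587.24)/2 = 965.38.
Inradius = area/s = 1.761e+05/965.38 ≈ 182.42.

182.42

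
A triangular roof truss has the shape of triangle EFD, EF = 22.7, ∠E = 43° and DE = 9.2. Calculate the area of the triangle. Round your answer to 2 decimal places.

Area = ½·DE·EF·sin E ≈ 71.214.

area ≈ 71.21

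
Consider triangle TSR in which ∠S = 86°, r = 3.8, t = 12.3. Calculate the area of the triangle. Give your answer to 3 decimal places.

area ≈ 23.313

Area = ½·r·t·sin S ≈ 23.313.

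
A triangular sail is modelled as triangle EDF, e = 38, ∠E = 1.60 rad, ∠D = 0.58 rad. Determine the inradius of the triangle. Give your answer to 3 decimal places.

The third angle is ∠F = π − ∠E − ∠D = 0.962 rad.
Law of sines: d = e·sin D/sin E ≈ 20.834.
Law of sines: f = e·sin F/sin E ≈ 31.177.
Area = ½·e·d·sin F ≈ 324.63.
Semiperimeter s = (38+20.834+31.177)/2 = 45.006.
Inradius = area/s = 324.63/45.006 ≈ 7.2132.

r ≈ 7.213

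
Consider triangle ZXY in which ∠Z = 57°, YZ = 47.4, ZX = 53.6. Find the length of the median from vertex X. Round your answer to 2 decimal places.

m_X ≈ 45.29

By the law of cosines, XY² = YZ² + ZX² − 2·YZ·ZX·cos Z = 2352.3, so XY ≈ 48.5.
Median from X: ½√(2·ZX² + 2·XY² − YZ²) ≈ 45.287.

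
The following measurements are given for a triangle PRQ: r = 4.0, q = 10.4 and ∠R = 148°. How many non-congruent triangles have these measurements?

0

q·sin R = 10.4·sin(148°) ≈ 5.511.
Since ∠R is not acute, a triangle exists only if r > q; here r ≤ q, so there is no triangle.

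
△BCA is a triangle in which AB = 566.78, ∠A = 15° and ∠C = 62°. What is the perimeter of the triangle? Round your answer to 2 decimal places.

1358.39

The third angle is ∠B = 180° − ∠C − ∠A = 103.00°.
Law of sines: CA = AB·sin B/sin C ≈ 625.47.
Law of sines: BC = AB·sin A/sin C ≈ 166.14.
Semiperimeter s = (625.47+566.78+166.14)/2 = 679.19.
Perimeter = 625.47 + 566.78 + 166.14 = 1358.4.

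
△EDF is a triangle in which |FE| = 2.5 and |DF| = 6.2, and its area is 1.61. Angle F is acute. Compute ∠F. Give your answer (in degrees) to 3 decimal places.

From area = ½·|DF|·|FE|·sin F, we get sin F = 2·area/(|DF|·|FE|) ≈ 0.20774.
Taking the acute solution, ∠F ≈ 11.99°.

∠F ≈ 11.990°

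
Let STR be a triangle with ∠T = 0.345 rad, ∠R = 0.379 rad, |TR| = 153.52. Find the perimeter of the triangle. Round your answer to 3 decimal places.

The third angle is ∠S = π − ∠T − ∠R = 2.418 rad.
Law of sines: |RS| = |TR|·sin T/sin S ≈ 78.383.
Law of sines: |ST| = |TR|·sin R/sin S ≈ 85.752.
Semiperimeter s = (153.52+78.383+85.752)/2 = 158.83.
Perimeter = 153.52 + 78.383 + 85.752 = 317.66.

perimeter ≈ 317.655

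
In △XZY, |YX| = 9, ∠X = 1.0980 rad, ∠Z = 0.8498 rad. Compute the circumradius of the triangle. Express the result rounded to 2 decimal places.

The third angle is ∠Y = π − ∠X − ∠Z = 1.1938 rad.
Law of sines: |ZY| = |YX|·sin X/sin Z ≈ 10.667.
Law of sines: |XZ| = |YX|·sin Y/sin Z ≈ 11.14.
Circumradius = |YX|/(2 sin Z) ≈ 5.9908.

R ≈ 5.99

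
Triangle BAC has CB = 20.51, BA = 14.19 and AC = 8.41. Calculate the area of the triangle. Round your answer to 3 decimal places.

Semiperimeter s = (8.41 + 20.51 + 14.19)/2 = 21.555.
Heron's formula: area = √(21.555·13.145·1.045·7.365) ≈ 46.698.

46.698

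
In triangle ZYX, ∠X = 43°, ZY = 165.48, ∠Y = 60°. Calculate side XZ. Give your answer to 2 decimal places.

210.13

The third angle is ∠Z = 180° − ∠Y − ∠X = 77.00°.
Law of sines: XZ = ZY·sin Y/sin X ≈ 210.13.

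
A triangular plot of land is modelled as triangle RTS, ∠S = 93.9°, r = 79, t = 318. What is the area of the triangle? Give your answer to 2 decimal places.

Area = ½·r·t·sin S ≈ 12532.

12531.91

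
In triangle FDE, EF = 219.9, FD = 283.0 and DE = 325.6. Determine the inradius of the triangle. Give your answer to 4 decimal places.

r ≈ 73.8839

Semiperimeter s = (325.6 + 219.9 + 283)/2 = 414.25.
Heron's formula: area = √(414.25·88.65·194.35·131.25) ≈ 30606.
Inradius = area/s = 30606/414.25 ≈ 73.884.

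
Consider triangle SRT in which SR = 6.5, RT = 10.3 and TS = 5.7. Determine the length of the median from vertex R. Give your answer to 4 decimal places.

m_R ≈ 8.1270

Median from R: ½√(2·SR² + 2·RT² − TS²) ≈ 8.127.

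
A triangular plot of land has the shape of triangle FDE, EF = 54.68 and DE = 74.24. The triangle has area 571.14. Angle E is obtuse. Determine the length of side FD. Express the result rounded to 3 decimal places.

From area = ½·DE·EF·sin E, we get sin E = 2·area/(DE·EF) ≈ 0.28139.
Taking the obtuse solution, ∠E ≈ 163.66°.
Law of cosines then gives FD ≈ 127.64.

127.641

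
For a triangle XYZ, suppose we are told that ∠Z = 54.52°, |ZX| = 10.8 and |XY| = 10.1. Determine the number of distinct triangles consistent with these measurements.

2

|ZX|·sin Z = 10.8·sin(54.52°) ≈ 8.795.
Since |ZX| sin Z < |XY| < |ZX| (8.795 < 10.1 < 10.8), two triangles exist.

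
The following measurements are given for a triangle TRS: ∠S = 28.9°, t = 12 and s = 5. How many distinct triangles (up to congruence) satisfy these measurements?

t·sin S = 12·sin(28.9°) ≈ 5.799.
Since s = 5 < 5.799 = t sin S, no triangle exists.

0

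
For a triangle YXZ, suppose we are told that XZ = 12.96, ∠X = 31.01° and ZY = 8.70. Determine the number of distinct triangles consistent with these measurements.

XZ·sin X = 12.96·sin(31.01°) ≈ 6.677.
Since XZ sin X < ZY < XZ (6.677 < 8.70 < 12.96), two triangles exist.

2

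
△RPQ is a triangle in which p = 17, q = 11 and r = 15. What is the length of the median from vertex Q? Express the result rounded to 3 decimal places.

Median from Q: ½√(2·r² + 2·p² − q²) ≈ 15.058.

15.058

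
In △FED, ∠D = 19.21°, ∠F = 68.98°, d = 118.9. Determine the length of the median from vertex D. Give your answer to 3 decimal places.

The third angle is ∠E = 180° − ∠D − ∠F = 91.81°.
Law of sines: f = d·sin F/sin D ≈ 337.32.
Law of sines: e = d·sin E/sin D ≈ 361.18.
Median from D: ½√(2·f² + 2·e² − d²) ≈ 344.36.

m_D ≈ 344.360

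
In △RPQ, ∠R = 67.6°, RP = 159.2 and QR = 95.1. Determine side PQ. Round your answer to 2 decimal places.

151.16

By the law of cosines, PQ² = QR² + RP² − 2·QR·RP·cos R = 22850, so PQ ≈ 151.16.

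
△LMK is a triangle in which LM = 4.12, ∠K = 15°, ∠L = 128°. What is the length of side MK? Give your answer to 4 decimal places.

The third angle is ∠M = 180° − ∠K − ∠L = 37.00°.
Law of sines: MK = LM·sin L/sin K ≈ 12.544.

12.5439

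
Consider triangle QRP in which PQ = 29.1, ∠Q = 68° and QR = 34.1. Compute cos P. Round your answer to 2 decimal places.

By the law of cosines, RP² = PQ² + QR² − 2·PQ·QR·cos Q = 1266.2, so RP ≈ 35.583.
Law of cosines again: cos P = (RP² + PQ² − QR²)/(2·RP·PQ) ≈ 0.45881, so ∠P ≈ 62.69°.

0.46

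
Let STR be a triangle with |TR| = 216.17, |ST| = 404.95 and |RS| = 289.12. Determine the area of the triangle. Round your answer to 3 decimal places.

area ≈ 30094.877

Semiperimeter s = (216.17 + 289.12 + 404.95)/2 = 455.12.
Heron's formula: area = √(455.12·238.95·166·50.17) ≈ 30095.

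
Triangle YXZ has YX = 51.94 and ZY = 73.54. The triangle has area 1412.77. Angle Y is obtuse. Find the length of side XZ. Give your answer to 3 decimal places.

From area = ½·ZY·YX·sin Y, we get sin Y = 2·area/(ZY·YX) ≈ 0.73973.
Taking the obtuse solution, ∠Y ≈ 132.29°.
Law of cosines then gives XZ ≈ 115.09.

115.093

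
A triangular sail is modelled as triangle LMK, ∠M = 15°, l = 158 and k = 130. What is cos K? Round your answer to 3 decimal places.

0.694

By the law of cosines, m² = k² + l² − 2·k·l·cos M = 2183.8, so m ≈ 46.731.
Law of cosines again: cos K = (l² + m² − k²)/(2·l·m) ≈ 0.69397, so ∠K ≈ 46.06°.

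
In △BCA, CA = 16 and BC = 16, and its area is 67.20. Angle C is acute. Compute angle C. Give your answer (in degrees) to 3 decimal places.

From area = ½·BC·CA·sin C, we get sin C = 2·area/(BC·CA) ≈ 0.52500.
Taking the acute solution, ∠C ≈ 31.67°.

31.668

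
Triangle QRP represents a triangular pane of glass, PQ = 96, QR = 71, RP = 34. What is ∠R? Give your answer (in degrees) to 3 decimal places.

128.705

By the law of cosines, cos R = (QR² + RP² − PQ²) / (2·QR·RP) ≈ -0.62531, so ∠R ≈ 128.70°.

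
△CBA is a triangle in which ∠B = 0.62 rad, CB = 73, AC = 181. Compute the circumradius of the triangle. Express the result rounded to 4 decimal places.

R ≈ 155.7565

Law of sines: sin A = CB·sin B/AC ≈ 0.23434.
Since AC ≥ CB, only the acute value applies: ∠A ≈ 0.237 rad.
Then ∠C = π − ∠B − ∠A ≈ 2.285 rad.
Law of sines gives BA = AC·sin C/sin B ≈ 235.37.
Circumradius = AC/(2 sin B) ≈ 155.76.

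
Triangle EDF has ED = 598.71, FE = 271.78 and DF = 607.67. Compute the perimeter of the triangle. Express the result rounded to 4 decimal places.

perimeter ≈ 1478.1600

Perimeter = 607.67 + 271.78 + 598.71 = 1478.2.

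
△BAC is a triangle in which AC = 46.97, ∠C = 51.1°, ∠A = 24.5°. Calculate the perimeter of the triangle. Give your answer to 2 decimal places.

104.82

The third angle is ∠B = 180° − ∠A − ∠C = 104.40°.
Law of sines: CB = AC·sin A/sin B ≈ 20.11.
Law of sines: BA = AC·sin C/sin B ≈ 37.74.
Semiperimeter s = (46.97+20.11+37.74)/2 = 52.41.
Perimeter = 46.97 + 20.11 + 37.74 = 104.82.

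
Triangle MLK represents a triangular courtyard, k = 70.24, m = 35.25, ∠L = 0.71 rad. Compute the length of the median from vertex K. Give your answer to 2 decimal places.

24.46

By the law of cosines, l² = k² + m² − 2·k·m·cos L = 2420.9, so l ≈ 49.202.
Median from K: ½√(2·m² + 2·l² − k²) ≈ 24.46.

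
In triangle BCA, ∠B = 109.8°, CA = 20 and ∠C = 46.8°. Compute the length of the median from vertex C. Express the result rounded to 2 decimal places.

13.25

The third angle is ∠A = 180° − ∠B − ∠C = 23.40°.
Law of sines: AB = CA·sin C/sin B ≈ 15.495.
Law of sines: BC = CA·sin A/sin B ≈ 8.442.
Median from C: ½√(2·BC² + 2·CA² − AB²) ≈ 13.252.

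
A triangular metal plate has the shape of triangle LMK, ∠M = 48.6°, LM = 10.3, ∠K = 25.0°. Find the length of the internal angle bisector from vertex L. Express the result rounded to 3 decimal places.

t_L ≈ 7.893

The third angle is ∠L = 180° − ∠M − ∠K = 106.40°.
Law of sines: MK = LM·sin L/sin K ≈ 23.38.
Law of sines: KL = LM·sin M/sin K ≈ 18.282.
The bisector from L has length 2·KL·LM·cos(∠L/2)/(KL+LM) ≈ 7.8929.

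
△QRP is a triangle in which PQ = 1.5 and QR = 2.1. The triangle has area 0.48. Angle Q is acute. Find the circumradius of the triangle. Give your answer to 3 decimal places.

1.333

From area = ½·PQ·QR·sin Q, we get sin Q = 2·area/(PQ·QR) ≈ 0.30476.
Taking the acute solution, ∠Q ≈ 17.74°.
Law of cosines then gives RP ≈ 0.81222.
Circumradius = RP/(2 sin Q) ≈ 1.3325.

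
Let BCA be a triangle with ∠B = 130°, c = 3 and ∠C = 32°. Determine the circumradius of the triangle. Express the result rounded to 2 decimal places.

The third angle is ∠A = 180° − ∠B − ∠C = 18.00°.
Law of sines: b = c·sin B/sin C ≈ 4.3368.
Law of sines: a = c·sin A/sin C ≈ 1.7494.
Circumradius = c/(2 sin C) ≈ 2.8306.

R ≈ 2.83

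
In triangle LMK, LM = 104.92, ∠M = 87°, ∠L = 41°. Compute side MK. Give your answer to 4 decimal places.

The third angle is ∠K = 180° − ∠L − ∠M = 52.00°.
Law of sines: MK = LM·sin L/sin K ≈ 87.351.

87.3512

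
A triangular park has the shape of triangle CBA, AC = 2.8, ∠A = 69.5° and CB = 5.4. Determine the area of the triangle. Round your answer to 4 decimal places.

Law of sines: sin B = AC·sin A/CB ≈ 0.48568.
Since CB ≥ AC, only the acute value applies: ∠B ≈ 29.06°.
Then ∠C = 180° − ∠A − ∠B ≈ 81.44°.
Law of sines gives BA = CB·sin C/sin A ≈ 5.7009.
Area = ½·CB·AC·sin C ≈ 7.4758.

area ≈ 7.4758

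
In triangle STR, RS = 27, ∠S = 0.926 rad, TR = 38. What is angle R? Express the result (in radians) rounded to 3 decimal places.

Law of sines: sin T = RS·sin S/TR ≈ 0.56787.
Since TR ≥ RS, only the acute value applies: ∠T ≈ 0.604 rad.
Then ∠R = π − ∠S − ∠T ≈ 1.612 rad.

∠R ≈ 1.612 rad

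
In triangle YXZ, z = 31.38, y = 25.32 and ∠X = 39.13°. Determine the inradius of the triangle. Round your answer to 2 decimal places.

r ≈ 6.55

By the law of cosines, x² = z² + y² − 2·z·y·cos X = 393.13, so x ≈ 19.827.
Area = ½·z·y·sin X ≈ 250.71.
Semiperimeter s = (25.32+19.827+31.38)/2 = 38.264.
Inradius = area/s = 250.71/38.264 ≈ 6.5522.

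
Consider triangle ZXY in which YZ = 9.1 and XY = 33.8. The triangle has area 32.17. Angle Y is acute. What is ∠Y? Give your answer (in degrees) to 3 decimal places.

From area = ½·XY·YZ·sin Y, we get sin Y = 2·area/(XY·YZ) ≈ 0.20918.
Taking the acute solution, ∠Y ≈ 12.07°.

12.074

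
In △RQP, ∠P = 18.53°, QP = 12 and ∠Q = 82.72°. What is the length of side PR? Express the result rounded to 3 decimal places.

The third angle is ∠R = 180° − ∠Q − ∠P = 78.75°.
Law of sines: PR = QP·sin Q/sin R ≈ 12.136.

12.136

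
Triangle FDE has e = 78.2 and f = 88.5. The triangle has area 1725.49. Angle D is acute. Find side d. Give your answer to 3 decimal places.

From area = ½·e·f·sin D, we get sin D = 2·area/(e·f) ≈ 0.49865.
Taking the acute solution, ∠D ≈ 29.91°.
Law of cosines then gives d ≈ 44.155.

44.155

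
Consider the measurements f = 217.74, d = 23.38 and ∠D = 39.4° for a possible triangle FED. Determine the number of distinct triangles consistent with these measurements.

0

f·sin D = 217.74·sin(39.4°) ≈ 138.2.
Since d = 23.38 < 138.2 = f sin D, no triangle exists.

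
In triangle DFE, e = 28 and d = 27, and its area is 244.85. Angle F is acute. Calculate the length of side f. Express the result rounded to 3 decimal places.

19.002

From area = ½·e·d·sin F, we get sin F = 2·area/(e·d) ≈ 0.64775.
Taking the acute solution, ∠F ≈ 40.37°.
Law of cosines then gives f ≈ 19.002.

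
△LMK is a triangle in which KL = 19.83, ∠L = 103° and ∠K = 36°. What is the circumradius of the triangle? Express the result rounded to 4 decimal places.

15.1130

The third angle is ∠M = 180° − ∠K − ∠L = 41.00°.
Law of sines: MK = KL·sin L/sin M ≈ 29.451.
Law of sines: LM = KL·sin K/sin M ≈ 17.766.
Circumradius = KL/(2 sin M) ≈ 15.113.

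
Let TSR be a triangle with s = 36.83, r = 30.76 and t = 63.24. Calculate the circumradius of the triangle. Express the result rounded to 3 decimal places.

47.709

By the law of cosines, cos T = (s² + r² − t²) / (2·s·r) ≈ -0.74882, so ∠T ≈ 138.49°.
Circumradius = t/(2 sin T) ≈ 47.709.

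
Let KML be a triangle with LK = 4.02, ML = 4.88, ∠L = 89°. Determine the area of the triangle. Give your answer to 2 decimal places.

Area = ½·ML·LK·sin L ≈ 9.8073.

area ≈ 9.81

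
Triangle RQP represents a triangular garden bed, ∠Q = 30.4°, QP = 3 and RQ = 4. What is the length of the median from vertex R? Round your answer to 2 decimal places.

By the law of cosines, PR² = RQ² + QP² − 2·RQ·QP·cos Q = 4.2997, so PR ≈ 2.0736.
Median from R: ½√(2·PR² + 2·RQ² − QP²) ≈ 2.8107.

m_R ≈ 2.81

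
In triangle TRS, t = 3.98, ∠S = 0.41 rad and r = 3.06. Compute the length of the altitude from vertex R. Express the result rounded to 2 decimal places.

h_R ≈ 1.59

By the law of cosines, s² = t² + r² − 2·t·r·cos S = 2.8651, so s ≈ 1.6927.
Area = ½·t·r·sin S ≈ 2.4273.
The altitude from R has length 2·area/r ≈ 1.5865.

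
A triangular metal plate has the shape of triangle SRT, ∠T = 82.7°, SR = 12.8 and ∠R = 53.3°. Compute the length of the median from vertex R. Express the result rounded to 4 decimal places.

9.7640

The third angle is ∠S = 180° − ∠R − ∠T = 44.00°.
Law of sines: RT = SR·sin S/sin T ≈ 8.9643.
Law of sines: TS = SR·sin R/sin T ≈ 10.347.
Median from R: ½√(2·SR² + 2·RT² − TS²) ≈ 9.764.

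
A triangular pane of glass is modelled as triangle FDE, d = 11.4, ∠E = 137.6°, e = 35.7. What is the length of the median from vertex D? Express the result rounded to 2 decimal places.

Law of sines: sin D = d·sin E/e ≈ 0.21532.
Since e ≥ d, only the acute value applies: ∠D ≈ 12.43°.
Then ∠F = 180° − ∠E − ∠D ≈ 29.97°.
Law of sines gives f = e·sin F/sin E ≈ 26.444.
Median from D: ½√(2·e² + 2·f² − d²) ≈ 30.893.

30.89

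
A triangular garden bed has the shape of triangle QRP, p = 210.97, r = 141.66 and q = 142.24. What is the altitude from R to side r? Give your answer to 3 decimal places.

Semiperimeter s = (142.24 + 141.66 + 210.97)/2 = 247.44.
Heron's formula: area = √(247.44·105.19·105.78·36.465) ≈ 10020.
The altitude from R has length 2·area/r ≈ 141.46.

h_R ≈ 141.462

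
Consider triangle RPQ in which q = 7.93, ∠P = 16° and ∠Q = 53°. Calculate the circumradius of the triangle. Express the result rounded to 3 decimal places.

The third angle is ∠R = 180° − ∠P − ∠Q = 111.00°.
Law of sines: r = q·sin R/sin Q ≈ 9.2699.
Law of sines: p = q·sin P/sin Q ≈ 2.7369.
Circumradius = q/(2 sin Q) ≈ 4.9647.

4.965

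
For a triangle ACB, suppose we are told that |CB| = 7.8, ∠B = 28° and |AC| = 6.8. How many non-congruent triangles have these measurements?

2

|CB|·sin B = 7.8·sin(28°) ≈ 3.662.
Since |CB| sin B < |AC| < |CB| (3.662 < 6.8 < 7.8), two triangles exist.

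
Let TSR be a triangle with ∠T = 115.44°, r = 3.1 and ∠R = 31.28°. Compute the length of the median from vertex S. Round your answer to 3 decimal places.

m_S ≈ 4.081

The third angle is ∠S = 180° − ∠R − ∠T = 33.28°.
Law of sines: t = r·sin T/sin R ≈ 5.3916.
Law of sines: s = r·sin S/sin R ≈ 3.2762.
Median from S: ½√(2·r² + 2·t² − s²) ≈ 4.0812.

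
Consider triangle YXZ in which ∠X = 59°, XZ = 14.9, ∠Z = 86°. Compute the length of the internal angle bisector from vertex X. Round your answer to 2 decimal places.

16.47

The third angle is ∠Y = 180° − ∠X − ∠Z = 35.00°.
Law of sines: ZY = XZ·sin X/sin Y ≈ 22.267.
Law of sines: YX = XZ·sin Z/sin Y ≈ 25.914.
The bisector from X has length 2·YX·XZ·cos(∠X/2)/(YX+XZ) ≈ 16.468.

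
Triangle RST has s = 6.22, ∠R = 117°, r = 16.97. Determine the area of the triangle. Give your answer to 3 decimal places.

Law of sines: sin S = s·sin R/r ≈ 0.32658.
Since r ≥ s, only the acute value applies: ∠S ≈ 19.06°.
Then ∠T = 180° − ∠R − ∠S ≈ 43.94°.
Law of sines gives t = r·sin T/sin R ≈ 13.216.
Area = ½·r·s·sin T ≈ 36.621.

area ≈ 36.621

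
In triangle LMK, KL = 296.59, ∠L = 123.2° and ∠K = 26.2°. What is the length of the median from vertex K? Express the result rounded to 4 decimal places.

m_K ≈ 382.4725

The third angle is ∠M = 180° − ∠K − ∠L = 30.60°.
Law of sines: MK = KL·sin L/sin M ≈ 487.54.
Law of sines: LM = KL·sin K/sin M ≈ 257.24.
Median from K: ½√(2·MK² + 2·KL² − LM²) ≈ 382.47.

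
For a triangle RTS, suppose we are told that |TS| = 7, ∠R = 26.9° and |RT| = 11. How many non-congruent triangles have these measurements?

|RT|·sin R = 11·sin(26.9°) ≈ 4.977.
Since |RT| sin R < |TS| < |RT| (4.977 < 7 < 11), two triangles exist.

2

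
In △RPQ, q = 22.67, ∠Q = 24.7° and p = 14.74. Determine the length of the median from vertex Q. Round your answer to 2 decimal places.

m_Q ≈ 24.49

Law of sines: sin P = p·sin Q/q ≈ 0.27170.
Since q ≥ p, only the acute value applies: ∠P ≈ 15.77°.
Then ∠R = 180° − ∠Q − ∠P ≈ 139.53°.
Law of sines gives r = q·sin R/sin Q ≈ 35.209.
Median from Q: ½√(2·r² + 2·p² − q²) ≈ 24.494.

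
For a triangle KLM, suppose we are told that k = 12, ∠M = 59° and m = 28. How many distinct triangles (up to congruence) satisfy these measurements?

k·sin M = 12·sin(59°) ≈ 10.29.
Since m ≥ k, exactly one triangle exists.

1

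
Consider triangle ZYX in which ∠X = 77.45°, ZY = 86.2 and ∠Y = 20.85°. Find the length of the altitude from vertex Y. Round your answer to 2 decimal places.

85.30

The third angle is ∠Z = 180° − ∠Y − ∠X = 81.70°.
Law of sines: YX = ZY·sin Z/sin X ≈ 87.385.
Law of sines: XZ = ZY·sin Y/sin X ≈ 31.432.
Area = ½·ZY·YX·sin Y ≈ 1340.5.
The altitude from Y has length 2·area/XZ ≈ 85.297.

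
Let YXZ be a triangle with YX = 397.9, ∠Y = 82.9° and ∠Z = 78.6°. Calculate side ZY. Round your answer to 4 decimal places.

The third angle is ∠X = 180° − ∠Z − ∠Y = 18.50°.
Law of sines: ZY = YX·sin X/sin Z ≈ 128.8.

128.7965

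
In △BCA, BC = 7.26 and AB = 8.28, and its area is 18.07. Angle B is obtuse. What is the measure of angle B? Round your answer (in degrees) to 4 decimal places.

From area = ½·AB·BC·sin B, we get sin B = 2·area/(AB·BC) ≈ 0.60120.
Taking the obtuse solution, ∠B ≈ 143.04°.

143.0439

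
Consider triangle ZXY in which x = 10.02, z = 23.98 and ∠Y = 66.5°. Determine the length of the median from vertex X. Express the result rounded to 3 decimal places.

By the law of cosines, y² = z² + x² − 2·z·x·cos Y = 483.82, so y ≈ 21.996.
Median from X: ½√(2·y² + 2·z² − x²) ≈ 22.457.

22.457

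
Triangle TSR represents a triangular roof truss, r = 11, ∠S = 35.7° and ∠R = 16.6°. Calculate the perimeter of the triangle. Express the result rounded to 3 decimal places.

63.933

The third angle is ∠T = 180° − ∠S − ∠R = 127.70°.
Law of sines: t = r·sin T/sin R ≈ 30.465.
Law of sines: s = r·sin S/sin R ≈ 22.468.
Semiperimeter p = (30.465+22.468+11)/2 = 31.967.
Perimeter = 30.465 + 22.468 + 11 = 63.933.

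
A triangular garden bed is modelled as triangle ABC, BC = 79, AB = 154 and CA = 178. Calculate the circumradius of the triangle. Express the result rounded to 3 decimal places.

89.225

By the law of cosines, cos A = (CA² + AB² − BC²) / (2·CA·AB) ≈ 0.89667, so ∠A ≈ 26.28°.
Circumradius = BC/(2 sin A) ≈ 89.225.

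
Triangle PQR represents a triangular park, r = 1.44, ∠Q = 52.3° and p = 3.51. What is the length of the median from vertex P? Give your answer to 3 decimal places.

1.436

By the law of cosines, q² = r² + p² − 2·r·p·cos Q = 8.2119, so q ≈ 2.8656.
Median from P: ½√(2·q² + 2·r² − p²) ≈ 1.4362.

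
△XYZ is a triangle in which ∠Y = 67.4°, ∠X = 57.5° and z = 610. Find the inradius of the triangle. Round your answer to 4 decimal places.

r ≈ 183.6135

The third angle is ∠Z = 180° − ∠X − ∠Y = 55.10°.
Law of sines: x = z·sin X/sin Z ≈ 627.28.
Law of sines: y = z·sin Y/sin Z ≈ 686.65.
Area = ½·z·x·sin Y ≈ 1.7663e+05.
Semiperimeter s = (627.28+686.65+610)/2 = 961.97.
Inradius = area/s = 1.7663e+05/961.97 ≈ 183.61.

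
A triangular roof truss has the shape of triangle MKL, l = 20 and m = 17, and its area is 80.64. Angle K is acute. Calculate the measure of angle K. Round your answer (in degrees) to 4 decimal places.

∠K ≈ 28.3172°

From area = ½·l·m·sin K, we get sin K = 2·area/(l·m) ≈ 0.47435.
Taking the acute solution, ∠K ≈ 28.32°.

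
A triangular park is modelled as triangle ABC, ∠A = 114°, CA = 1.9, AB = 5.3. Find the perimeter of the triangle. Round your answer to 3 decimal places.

perimeter ≈ 13.516

By the law of cosines, BC² = CA² + AB² − 2·CA·AB·cos A = 39.892, so BC ≈ 6.316.
Semiperimeter s = (6.316+1.9+5.3)/2 = 6.758.
Perimeter = 6.316 + 1.9 + 5.3 = 13.516.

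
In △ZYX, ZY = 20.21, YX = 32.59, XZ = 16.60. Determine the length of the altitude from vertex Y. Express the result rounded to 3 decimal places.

16.696

Semiperimeter s = (32.59 + 16.6 + 20.21)/2 = 34.7.
Heron's formula: area = √(34.7·2.11·18.1·14.49) ≈ 138.57.
The altitude from Y has length 2·area/XZ ≈ 16.696.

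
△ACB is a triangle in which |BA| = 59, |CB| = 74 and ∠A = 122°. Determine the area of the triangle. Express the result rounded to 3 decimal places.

Law of sines: sin C = |BA|·sin A/|CB| ≈ 0.67615.
Since |CB| ≥ |BA|, only the acute value applies: ∠C ≈ 42.54°.
Then ∠B = 180° − ∠A − ∠C ≈ 15.46°.
Law of sines gives |AC| = |CB|·sin B/sin A ≈ 23.256.
Area = ½·|CB|·|BA|·sin B ≈ 581.79.

area ≈ 581.794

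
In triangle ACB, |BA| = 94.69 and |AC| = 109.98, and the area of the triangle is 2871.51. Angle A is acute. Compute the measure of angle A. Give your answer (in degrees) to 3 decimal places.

∠A ≈ 33.468°

From area = ½·|BA|·|AC|·sin A, we get sin A = 2·area/(|BA|·|AC|) ≈ 0.55147.
Taking the acute solution, ∠A ≈ 33.47°.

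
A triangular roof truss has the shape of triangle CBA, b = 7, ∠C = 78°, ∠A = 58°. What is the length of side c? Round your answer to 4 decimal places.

9.8567

The third angle is ∠B = 180° − ∠A − ∠C = 44.00°.
Law of sines: c = b·sin C/sin B ≈ 9.8567.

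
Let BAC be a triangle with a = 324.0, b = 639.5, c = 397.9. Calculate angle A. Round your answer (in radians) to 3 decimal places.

0.431

By the law of cosines, cos A = (c² + b² − a²) / (2·c·b) ≈ 0.90842, so ∠A ≈ 0.431 rad.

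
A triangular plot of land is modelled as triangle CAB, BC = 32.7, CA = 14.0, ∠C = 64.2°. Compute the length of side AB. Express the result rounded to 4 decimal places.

29.4413

By the law of cosines, AB² = BC² + CA² − 2·BC·CA·cos C = 866.79, so AB ≈ 29.441.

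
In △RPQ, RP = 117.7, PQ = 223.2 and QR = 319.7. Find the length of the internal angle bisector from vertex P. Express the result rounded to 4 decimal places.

t_P ≈ 56.2659

By the law of cosines, cos P = (RP² + PQ² − QR²) / (2·RP·PQ) ≈ -0.73345, so ∠P ≈ 137.18°.
The bisector from P has length 2·RP·PQ·cos(∠P/2)/(RP+PQ) ≈ 56.266.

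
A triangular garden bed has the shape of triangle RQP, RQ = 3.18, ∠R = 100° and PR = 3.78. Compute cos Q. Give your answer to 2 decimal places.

cos Q ≈ 0.72

By the law of cosines, QP² = PR² + RQ² − 2·PR·RQ·cos R = 28.575, so QP ≈ 5.3456.
Law of cosines again: cos Q = (RQ² + QP² − PR²)/(2·RQ·QP) ≈ 0.71767, so ∠Q ≈ 44.14°.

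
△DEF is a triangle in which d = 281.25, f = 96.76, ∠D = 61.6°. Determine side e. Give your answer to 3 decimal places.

314.083

Law of sines: sin F = f·sin D/d ≈ 0.30263.
Since d ≥ f, only the acute value applies: ∠F ≈ 17.62°.
Then ∠E = 180° − ∠D − ∠F ≈ 100.78°.
Law of sines gives e = d·sin E/sin D ≈ 314.08.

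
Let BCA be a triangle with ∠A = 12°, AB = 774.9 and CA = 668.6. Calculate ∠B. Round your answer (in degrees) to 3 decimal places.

By the law of cosines, BC² = CA² + AB² − 2·CA·AB·cos A = 33943, so BC ≈ 184.24.
Law of cosines again: cos B = (AB² + BC² − CA²)/(2·AB·BC) ≈ 0.65628, so ∠B ≈ 48.98°.

∠B ≈ 48.983°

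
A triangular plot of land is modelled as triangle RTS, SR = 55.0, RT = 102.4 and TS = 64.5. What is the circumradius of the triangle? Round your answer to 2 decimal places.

By the law of cosines, cos R = (SR² + RT² − TS²) / (2·SR·RT) ≈ 0.83012, so ∠R ≈ 33.89°.
Circumradius = TS/(2 sin R) ≈ 57.839.

57.84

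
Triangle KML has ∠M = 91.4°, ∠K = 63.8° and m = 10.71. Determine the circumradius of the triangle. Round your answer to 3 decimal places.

The third angle is ∠L = 180° − ∠K − ∠M = 24.80°.
Law of sines: k = m·sin K/sin M ≈ 9.6125.
Law of sines: l = m·sin L/sin M ≈ 4.4937.
Circumradius = m/(2 sin M) ≈ 5.3566.

R ≈ 5.357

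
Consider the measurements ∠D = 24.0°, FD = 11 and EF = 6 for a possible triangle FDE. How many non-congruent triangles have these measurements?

FD·sin D = 11·sin(24.0°) ≈ 4.474.
Since FD sin D < EF < FD (4.474 < 6 < 11), two triangles exist.

2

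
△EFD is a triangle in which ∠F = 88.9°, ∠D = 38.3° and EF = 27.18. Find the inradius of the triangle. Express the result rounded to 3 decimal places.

The third angle is ∠E = 180° − ∠F − ∠D = 52.80°.
Law of sines: FD = EF·sin E/sin D ≈ 34.931.
Law of sines: DE = EF·sin F/sin D ≈ 43.846.
Area = ½·EF·FD·sin F ≈ 474.63.
Semiperimeter s = (34.931+43.846+27.18)/2 = 52.979.
Inradius = area/s = 474.63/52.979 ≈ 8.9588.

8.959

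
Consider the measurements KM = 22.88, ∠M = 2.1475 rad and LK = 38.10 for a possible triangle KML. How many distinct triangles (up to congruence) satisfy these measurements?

1

KM·sin M = 22.88·sin(2.1475 rad) ≈ 19.18.
Since ∠M is not acute, a triangle exists only if LK > KM; here LK > KM, so there is exactly one triangle.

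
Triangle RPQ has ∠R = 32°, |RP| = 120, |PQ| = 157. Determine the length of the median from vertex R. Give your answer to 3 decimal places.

176.427

Law of sines: sin Q = |RP|·sin R/|PQ| ≈ 0.40503.
Since |PQ| ≥ |RP|, only the acute value applies: ∠Q ≈ 23.89°.
Then ∠P = 180° − ∠R − ∠Q ≈ 124.11°.
Law of sines gives |QR| = |PQ|·sin P/sin R ≈ 245.31.
Median from R: ½√(2·|QR|² + 2·|RP|² − |PQ|²) ≈ 176.43.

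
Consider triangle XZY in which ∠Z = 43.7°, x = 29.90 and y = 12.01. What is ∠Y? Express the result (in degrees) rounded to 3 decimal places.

21.359

By the law of cosines, z² = y² + x² − 2·y·x·cos Z = 519.02, so z ≈ 22.782.
Law of cosines again: cos Y = (x² + z² − y²)/(2·x·z) ≈ 0.93132, so ∠Y ≈ 21.36°.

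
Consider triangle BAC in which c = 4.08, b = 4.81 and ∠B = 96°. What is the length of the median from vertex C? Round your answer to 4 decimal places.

Law of sines: sin C = c·sin B/b ≈ 0.84359.
Since b ≥ c, only the acute value applies: ∠C ≈ 57.52°.
Then ∠A = 180° − ∠B − ∠C ≈ 26.48°.
Law of sines gives a = b·sin A/sin B ≈ 2.1565.
Median from C: ½√(2·b² + 2·a² − c²) ≈ 3.1196.

m_C ≈ 3.1196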